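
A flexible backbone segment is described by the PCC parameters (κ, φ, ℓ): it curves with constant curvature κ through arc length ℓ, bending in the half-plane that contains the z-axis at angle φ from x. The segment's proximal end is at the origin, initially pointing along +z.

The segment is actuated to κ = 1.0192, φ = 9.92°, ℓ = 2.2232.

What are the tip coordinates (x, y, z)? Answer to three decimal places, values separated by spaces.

1.585 0.277 0.754

θ = κ·ℓ = 1.0192 × 2.2232 = 2.26589 rad
ρ = (1 − cos θ)/κ = (1 − -0.64045)/1.0192 = 1.60955
z = sin θ / κ = 0.76800/1.0192 = 0.75353
x = ρ cos φ = 1.60955 × cos(9.92°) = 1.58549
y = ρ sin φ = 1.60955 × sin(9.92°) = 0.27728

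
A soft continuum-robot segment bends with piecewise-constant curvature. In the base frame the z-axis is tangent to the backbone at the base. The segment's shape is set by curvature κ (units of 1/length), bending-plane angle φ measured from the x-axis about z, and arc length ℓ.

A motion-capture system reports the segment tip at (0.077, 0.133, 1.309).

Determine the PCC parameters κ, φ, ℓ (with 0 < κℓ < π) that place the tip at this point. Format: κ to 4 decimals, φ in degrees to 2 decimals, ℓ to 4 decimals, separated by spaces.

0.1769 59.93 1.3210

ρ = √(x²+y²) = √(0.077² + 0.133²) = 0.15368
φ = atan2(y, x) mod 360° = atan2(0.133, 0.077) = 59.9314°
|p|² = ρ² + z² = 0.15368² + 1.309² = 1.73710
κ = 2ρ / |p|² = 2×0.15368 / 1.73710 = 0.17694
θ = 2·atan2(ρ, z) = 2·atan2(0.15368, 1.309) = 0.23374 rad
ℓ = θ/κ = 0.23374/0.17694 = 1.32100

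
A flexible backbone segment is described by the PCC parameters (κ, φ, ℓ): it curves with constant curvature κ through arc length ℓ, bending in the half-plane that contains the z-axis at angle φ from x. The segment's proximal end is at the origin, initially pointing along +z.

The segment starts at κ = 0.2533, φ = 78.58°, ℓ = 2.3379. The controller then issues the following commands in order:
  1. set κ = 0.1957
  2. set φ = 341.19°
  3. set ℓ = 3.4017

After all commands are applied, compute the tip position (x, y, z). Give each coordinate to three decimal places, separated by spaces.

1.033 -0.352 3.156

initial: κ=0.2533, φ=78.58°, ℓ=2.3379
cmd 1: set κ=0.1957 → (κ,φ,ℓ)=(0.1957,78.58°,2.3379) → tip=(0.1041,0.5152,2.2572)
cmd 2: set φ=341.19° → (κ,φ,ℓ)=(0.1957,341.19°,2.3379) → tip=(0.4975,-0.1695,2.2572)
cmd 3: set ℓ=3.4017 → (κ,φ,ℓ)=(0.1957,341.19°,3.4017) → tip=(1.0328,-0.3518,3.1560)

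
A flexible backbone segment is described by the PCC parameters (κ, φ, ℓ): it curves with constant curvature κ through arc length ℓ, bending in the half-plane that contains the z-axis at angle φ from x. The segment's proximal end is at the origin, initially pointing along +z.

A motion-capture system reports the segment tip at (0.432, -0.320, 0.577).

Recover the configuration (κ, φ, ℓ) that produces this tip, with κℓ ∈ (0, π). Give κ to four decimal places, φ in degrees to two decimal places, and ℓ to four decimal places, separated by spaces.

1.7288 323.47 0.8677

ρ = √(x²+y²) = √(0.432² + -0.320²) = 0.53761
φ = atan2(y, x) mod 360° = atan2(-0.320, 0.432) = 323.4711°
|p|² = ρ² + z² = 0.53761² + 0.577² = 0.62195
κ = 2ρ / |p|² = 2×0.53761 / 0.62195 = 1.72878
θ = 2·atan2(ρ, z) = 2·atan2(0.53761, 0.577) = 1.50015 rad
ℓ = θ/κ = 1.50015/1.72878 = 0.86775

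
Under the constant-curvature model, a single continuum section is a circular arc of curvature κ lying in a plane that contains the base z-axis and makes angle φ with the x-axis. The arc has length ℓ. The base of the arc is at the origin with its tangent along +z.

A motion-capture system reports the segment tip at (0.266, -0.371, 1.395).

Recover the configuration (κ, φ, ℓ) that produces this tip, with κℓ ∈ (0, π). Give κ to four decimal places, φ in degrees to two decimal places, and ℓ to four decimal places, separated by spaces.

ρ = √(x²+y²) = √(0.266² + -0.371²) = 0.45651
φ = atan2(y, x) mod 360° = atan2(-0.371, 0.266) = 305.6398°
|p|² = ρ² + z² = 0.45651² + 1.395² = 2.15442
κ = 2ρ / |p|² = 2×0.45651 / 2.15442 = 0.42378
θ = 2·atan2(ρ, z) = 2·atan2(0.45651, 1.395) = 0.63252 rad
ℓ = θ/κ = 0.63252/0.42378 = 1.49255

0.4238 305.64 1.4926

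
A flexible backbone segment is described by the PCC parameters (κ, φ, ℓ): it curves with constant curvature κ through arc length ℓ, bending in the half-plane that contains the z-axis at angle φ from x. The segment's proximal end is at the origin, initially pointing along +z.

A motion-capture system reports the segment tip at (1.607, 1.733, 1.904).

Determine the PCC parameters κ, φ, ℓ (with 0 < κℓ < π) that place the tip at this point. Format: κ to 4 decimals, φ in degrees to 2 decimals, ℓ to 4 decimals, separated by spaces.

ρ = √(x²+y²) = √(1.607² + 1.733²) = 2.36342
φ = atan2(y, x) mod 360° = atan2(1.733, 1.607) = 47.1604°
|p|² = ρ² + z² = 2.36342² + 1.904² = 9.21095
κ = 2ρ / |p|² = 2×2.36342 / 9.21095 = 0.51318
θ = 2·atan2(ρ, z) = 2·atan2(2.36342, 1.904) = 1.78528 rad
ℓ = θ/κ = 1.78528/0.51318 = 3.47890

0.5132 47.16 3.4789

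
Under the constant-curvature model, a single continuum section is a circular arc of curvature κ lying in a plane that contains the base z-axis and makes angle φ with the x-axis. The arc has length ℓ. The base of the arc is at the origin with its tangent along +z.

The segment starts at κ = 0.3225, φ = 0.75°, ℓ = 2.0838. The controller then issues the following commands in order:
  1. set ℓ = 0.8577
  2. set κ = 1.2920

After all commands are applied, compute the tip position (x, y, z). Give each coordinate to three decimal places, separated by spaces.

0.429 0.006 0.693

initial: κ=0.3225, φ=0.75°, ℓ=2.0838
cmd 1: set ℓ=0.8577 → (κ,φ,ℓ)=(0.3225,0.75°,0.8577) → tip=(0.1179,0.0015,0.8468)
cmd 2: set κ=1.2920 → (κ,φ,ℓ)=(1.2920,0.75°,0.8577) → tip=(0.4285,0.0056,0.6926)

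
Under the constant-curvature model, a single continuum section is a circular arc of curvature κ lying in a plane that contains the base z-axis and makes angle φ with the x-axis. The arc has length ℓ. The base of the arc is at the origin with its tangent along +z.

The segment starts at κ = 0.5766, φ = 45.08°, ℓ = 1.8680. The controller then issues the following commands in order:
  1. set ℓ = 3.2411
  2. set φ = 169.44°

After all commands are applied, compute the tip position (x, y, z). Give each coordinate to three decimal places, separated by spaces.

-2.206 0.411 1.658

initial: κ=0.5766, φ=45.08°, ℓ=1.8680
cmd 1: set ℓ=3.2411 → (κ,φ,ℓ)=(0.5766,45.08°,3.2411) → tip=(1.5842,1.5886,1.6579)
cmd 2: set φ=169.44° → (κ,φ,ℓ)=(0.5766,169.44°,3.2411) → tip=(-2.2056,0.4112,1.6579)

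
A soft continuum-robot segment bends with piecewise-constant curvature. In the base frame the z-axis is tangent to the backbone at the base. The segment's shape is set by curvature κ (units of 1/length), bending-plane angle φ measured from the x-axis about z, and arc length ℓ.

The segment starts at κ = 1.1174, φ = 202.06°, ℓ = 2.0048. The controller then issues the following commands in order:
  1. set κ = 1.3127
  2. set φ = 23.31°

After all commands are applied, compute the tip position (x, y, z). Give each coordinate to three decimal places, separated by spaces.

initial: κ=1.1174, φ=202.06°, ℓ=2.0048
cmd 1: set κ=1.3127 → (κ,φ,ℓ)=(1.3127,202.06°,2.0048) → tip=(-1.3222,-0.5358,0.3718)
cmd 2: set φ=23.31° → (κ,φ,ℓ)=(1.3127,23.31°,2.0048) → tip=(1.3102,0.5645,0.3718)

1.310 0.565 0.372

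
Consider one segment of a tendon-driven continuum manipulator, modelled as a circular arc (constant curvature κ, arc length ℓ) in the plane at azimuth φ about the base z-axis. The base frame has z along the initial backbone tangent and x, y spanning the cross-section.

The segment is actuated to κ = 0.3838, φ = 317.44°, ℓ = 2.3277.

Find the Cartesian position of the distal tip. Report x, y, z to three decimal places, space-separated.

θ = κ·ℓ = 0.3838 × 2.3277 = 0.89337 rad
ρ = (1 − cos θ)/κ = (1 − 0.62679)/0.3838 = 0.97241
z = sin θ / κ = 0.77919/0.3838 = 2.03020
x = ρ cos φ = 0.97241 × cos(317.44°) = 0.71625
y = ρ sin φ = 0.97241 × sin(317.44°) = -0.65770

0.716 -0.658 2.030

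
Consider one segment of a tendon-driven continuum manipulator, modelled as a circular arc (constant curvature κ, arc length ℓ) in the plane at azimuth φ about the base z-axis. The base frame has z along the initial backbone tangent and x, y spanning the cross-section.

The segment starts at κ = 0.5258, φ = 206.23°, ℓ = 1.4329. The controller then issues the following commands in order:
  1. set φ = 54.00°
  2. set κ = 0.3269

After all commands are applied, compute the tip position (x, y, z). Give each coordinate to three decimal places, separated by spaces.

initial: κ=0.5258, φ=206.23°, ℓ=1.4329
cmd 1: set φ=54.00° → (κ,φ,ℓ)=(0.5258,54.00°,1.4329) → tip=(0.3026,0.4164,1.3011)
cmd 2: set κ=0.3269 → (κ,φ,ℓ)=(0.3269,54.00°,1.4329) → tip=(0.1937,0.2666,1.3811)

0.194 0.267 1.381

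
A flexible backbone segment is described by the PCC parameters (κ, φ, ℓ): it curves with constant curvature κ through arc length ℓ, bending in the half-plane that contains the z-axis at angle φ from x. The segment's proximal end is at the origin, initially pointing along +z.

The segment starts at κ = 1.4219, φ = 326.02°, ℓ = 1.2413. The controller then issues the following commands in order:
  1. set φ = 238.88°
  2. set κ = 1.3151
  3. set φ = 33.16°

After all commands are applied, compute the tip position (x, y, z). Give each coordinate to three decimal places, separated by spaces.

initial: κ=1.4219, φ=326.02°, ℓ=1.2413
cmd 1: set φ=238.88° → (κ,φ,ℓ)=(1.4219,238.88°,1.2413) → tip=(-0.4336,-0.7183,0.6901)
cmd 2: set κ=1.3151 → (κ,φ,ℓ)=(1.3151,238.88°,1.2413) → tip=(-0.4172,-0.6911,0.7590)
cmd 3: set φ=33.16° → (κ,φ,ℓ)=(1.3151,33.16°,1.2413) → tip=(0.6758,0.4415,0.7590)

0.676 0.442 0.759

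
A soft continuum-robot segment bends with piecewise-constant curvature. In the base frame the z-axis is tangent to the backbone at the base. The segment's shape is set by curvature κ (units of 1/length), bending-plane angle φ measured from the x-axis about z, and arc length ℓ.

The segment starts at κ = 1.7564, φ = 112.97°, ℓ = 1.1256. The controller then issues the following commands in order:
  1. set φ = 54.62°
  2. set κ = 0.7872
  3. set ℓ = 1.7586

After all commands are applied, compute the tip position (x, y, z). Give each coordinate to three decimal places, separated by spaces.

0.599 0.844 1.248

initial: κ=1.7564, φ=112.97°, ℓ=1.1256
cmd 1: set φ=54.62° → (κ,φ,ℓ)=(1.7564,54.62°,1.1256) → tip=(0.4599,0.6476,0.5230)
cmd 2: set κ=0.7872 → (κ,φ,ℓ)=(0.7872,54.62°,1.1256) → tip=(0.2703,0.3807,0.9840)
cmd 3: set ℓ=1.7586 → (κ,φ,ℓ)=(0.7872,54.62°,1.7586) → tip=(0.5992,0.8438,1.2483)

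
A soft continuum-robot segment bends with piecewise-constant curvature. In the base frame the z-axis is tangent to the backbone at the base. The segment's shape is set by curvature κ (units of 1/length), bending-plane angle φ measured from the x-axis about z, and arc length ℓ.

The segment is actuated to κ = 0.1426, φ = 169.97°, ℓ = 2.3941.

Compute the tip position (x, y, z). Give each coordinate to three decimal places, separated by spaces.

-0.399 0.070 2.348

θ = κ·ℓ = 0.1426 × 2.3941 = 0.34140 rad
ρ = (1 − cos θ)/κ = (1 − 0.94229)/0.1426 = 0.40472
z = sin θ / κ = 0.33481/0.1426 = 2.34786
x = ρ cos φ = 0.40472 × cos(169.97°) = -0.39853
y = ρ sin φ = 0.40472 × sin(169.97°) = 0.07049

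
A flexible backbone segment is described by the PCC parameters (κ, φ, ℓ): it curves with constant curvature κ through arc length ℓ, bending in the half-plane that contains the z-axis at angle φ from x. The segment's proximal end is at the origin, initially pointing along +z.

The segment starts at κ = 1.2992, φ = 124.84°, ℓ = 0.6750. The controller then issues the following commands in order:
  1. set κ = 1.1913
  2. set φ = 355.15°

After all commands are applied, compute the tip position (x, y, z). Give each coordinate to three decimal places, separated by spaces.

0.256 -0.022 0.605

initial: κ=1.2992, φ=124.84°, ℓ=0.6750
cmd 1: set κ=1.1913 → (κ,φ,ℓ)=(1.1913,124.84°,0.6750) → tip=(-0.1469,0.2110,0.6046)
cmd 2: set φ=355.15° → (κ,φ,ℓ)=(1.1913,355.15°,0.6750) → tip=(0.2562,-0.0217,0.6046)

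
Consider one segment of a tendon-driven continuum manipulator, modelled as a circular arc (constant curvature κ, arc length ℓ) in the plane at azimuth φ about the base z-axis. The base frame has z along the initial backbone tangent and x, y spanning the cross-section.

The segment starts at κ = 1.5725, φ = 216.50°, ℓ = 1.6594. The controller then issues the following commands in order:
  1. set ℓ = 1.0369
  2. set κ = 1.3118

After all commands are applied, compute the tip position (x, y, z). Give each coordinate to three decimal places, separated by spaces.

initial: κ=1.5725, φ=216.50°, ℓ=1.6594
cmd 1: set ℓ=1.0369 → (κ,φ,ℓ)=(1.5725,216.50°,1.0369) → tip=(-0.5417,-0.4008,0.6348)
cmd 2: set κ=1.3118 → (κ,φ,ℓ)=(1.3118,216.50°,1.0369) → tip=(-0.4847,-0.3587,0.7455)

-0.485 -0.359 0.745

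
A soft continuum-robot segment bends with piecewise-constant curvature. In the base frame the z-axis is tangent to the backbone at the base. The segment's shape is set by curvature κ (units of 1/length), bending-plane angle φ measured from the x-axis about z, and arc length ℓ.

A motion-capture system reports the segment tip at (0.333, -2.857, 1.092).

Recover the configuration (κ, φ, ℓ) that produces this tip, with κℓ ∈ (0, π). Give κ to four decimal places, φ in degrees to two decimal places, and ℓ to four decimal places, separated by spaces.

0.6077 276.65 3.9753

ρ = √(x²+y²) = √(0.333² + -2.857²) = 2.87634
φ = atan2(y, x) mod 360° = atan2(-2.857, 0.333) = 276.6482°
|p|² = ρ² + z² = 2.87634² + 1.092² = 9.46580
κ = 2ρ / |p|² = 2×2.87634 / 9.46580 = 0.60773
θ = 2·atan2(ρ, z) = 2·atan2(2.87634, 1.092) = 2.41591 rad
ℓ = θ/κ = 2.41591/0.60773 = 3.97528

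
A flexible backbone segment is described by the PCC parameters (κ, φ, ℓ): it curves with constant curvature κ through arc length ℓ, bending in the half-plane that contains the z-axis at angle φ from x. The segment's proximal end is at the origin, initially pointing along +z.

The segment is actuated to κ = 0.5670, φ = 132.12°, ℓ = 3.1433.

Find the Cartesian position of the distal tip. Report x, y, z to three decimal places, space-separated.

-1.431 1.583 1.724

θ = κ·ℓ = 0.5670 × 3.1433 = 1.78225 rad
ρ = (1 − cos θ)/κ = (1 − -0.20988)/0.5670 = 2.13383
z = sin θ / κ = 0.97773/0.5670 = 1.72439
x = ρ cos φ = 2.13383 × cos(132.12°) = -1.43113
y = ρ sin φ = 2.13383 × sin(132.12°) = 1.58275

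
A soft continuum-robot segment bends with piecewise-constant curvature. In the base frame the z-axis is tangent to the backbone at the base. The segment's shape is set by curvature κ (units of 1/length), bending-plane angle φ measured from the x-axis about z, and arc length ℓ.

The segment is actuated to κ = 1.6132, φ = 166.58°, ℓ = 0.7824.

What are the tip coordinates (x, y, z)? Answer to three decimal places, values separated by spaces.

θ = κ·ℓ = 1.6132 × 0.7824 = 1.26217 rad
ρ = (1 − cos θ)/κ = (1 − 0.30375)/1.6132 = 0.43159
z = sin θ / κ = 0.95275/1.6132 = 0.59060
x = ρ cos φ = 0.43159 × cos(166.58°) = -0.41981
y = ρ sin φ = 0.43159 × sin(166.58°) = 0.10017

-0.420 0.100 0.591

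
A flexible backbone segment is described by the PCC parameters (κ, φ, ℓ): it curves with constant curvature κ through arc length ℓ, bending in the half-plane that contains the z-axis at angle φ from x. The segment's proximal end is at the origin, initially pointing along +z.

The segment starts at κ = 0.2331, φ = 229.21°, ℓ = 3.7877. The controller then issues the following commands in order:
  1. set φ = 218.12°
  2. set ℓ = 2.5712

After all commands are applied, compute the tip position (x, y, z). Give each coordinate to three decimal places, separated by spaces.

-0.588 -0.462 2.420

initial: κ=0.2331, φ=229.21°, ℓ=3.7877
cmd 1: set φ=218.12° → (κ,φ,ℓ)=(0.2331,218.12°,3.7877) → tip=(-1.2322,-0.9669,3.3144)
cmd 2: set ℓ=2.5712 → (κ,φ,ℓ)=(0.2331,218.12°,2.5712) → tip=(-0.5883,-0.4616,2.4200)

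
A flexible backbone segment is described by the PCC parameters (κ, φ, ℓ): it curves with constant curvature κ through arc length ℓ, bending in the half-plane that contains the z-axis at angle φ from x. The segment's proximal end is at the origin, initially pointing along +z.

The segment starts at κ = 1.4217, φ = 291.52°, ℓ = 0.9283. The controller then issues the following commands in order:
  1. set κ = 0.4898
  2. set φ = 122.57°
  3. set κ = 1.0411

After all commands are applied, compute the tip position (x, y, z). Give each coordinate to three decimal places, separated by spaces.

-0.223 0.350 0.790

initial: κ=1.4217, φ=291.52°, ℓ=0.9283
cmd 1: set κ=0.4898 → (κ,φ,ℓ)=(0.4898,291.52°,0.9283) → tip=(0.0761,-0.1930,0.8966)
cmd 2: set φ=122.57° → (κ,φ,ℓ)=(0.4898,122.57°,0.9283) → tip=(-0.1117,0.1748,0.8966)
cmd 3: set κ=1.0411 → (κ,φ,ℓ)=(1.0411,122.57°,0.9283) → tip=(-0.2233,0.3495,0.7904)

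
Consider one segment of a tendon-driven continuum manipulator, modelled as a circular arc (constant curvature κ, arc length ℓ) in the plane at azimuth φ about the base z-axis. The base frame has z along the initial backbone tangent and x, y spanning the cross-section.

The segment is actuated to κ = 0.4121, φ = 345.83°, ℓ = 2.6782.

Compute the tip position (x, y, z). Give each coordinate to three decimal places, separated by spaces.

θ = κ·ℓ = 0.4121 × 2.6782 = 1.10369 rad
ρ = (1 − cos θ)/κ = (1 − 0.45031)/0.4121 = 1.33388
z = sin θ / κ = 0.89287/0.4121 = 2.16664
x = ρ cos φ = 1.33388 × cos(345.83°) = 1.29330
y = ρ sin φ = 1.33388 × sin(345.83°) = -0.32653

1.293 -0.327 2.167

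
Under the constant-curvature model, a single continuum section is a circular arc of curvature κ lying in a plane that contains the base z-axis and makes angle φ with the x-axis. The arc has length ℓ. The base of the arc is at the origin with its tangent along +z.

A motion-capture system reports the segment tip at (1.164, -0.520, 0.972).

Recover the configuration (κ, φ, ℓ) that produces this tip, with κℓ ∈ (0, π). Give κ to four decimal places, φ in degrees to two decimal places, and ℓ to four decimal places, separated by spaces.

0.9921 335.93 1.8534

ρ = √(x²+y²) = √(1.164² + -0.520²) = 1.27487
φ = atan2(y, x) mod 360° = atan2(-0.520, 1.164) = 335.9280°
|p|² = ρ² + z² = 1.27487² + 0.972² = 2.57008
κ = 2ρ / |p|² = 2×1.27487 / 2.57008 = 0.99209
θ = 2·atan2(ρ, z) = 2·atan2(1.27487, 0.972) = 1.83877 rad
ℓ = θ/κ = 1.83877/0.99209 = 1.85344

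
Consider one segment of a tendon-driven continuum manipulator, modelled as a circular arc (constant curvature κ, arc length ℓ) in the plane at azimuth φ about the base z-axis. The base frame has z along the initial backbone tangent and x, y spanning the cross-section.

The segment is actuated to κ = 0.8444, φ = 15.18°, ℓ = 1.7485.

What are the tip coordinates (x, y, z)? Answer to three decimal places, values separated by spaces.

1.035 0.281 1.179

θ = κ·ℓ = 0.8444 × 1.7485 = 1.47643 rad
ρ = (1 − cos θ)/κ = (1 − 0.09422)/0.8444 = 1.07269
z = sin θ / κ = 0.99555/0.8444 = 1.17900
x = ρ cos φ = 1.07269 × cos(15.18°) = 1.03526
y = ρ sin φ = 1.07269 × sin(15.18°) = 0.28089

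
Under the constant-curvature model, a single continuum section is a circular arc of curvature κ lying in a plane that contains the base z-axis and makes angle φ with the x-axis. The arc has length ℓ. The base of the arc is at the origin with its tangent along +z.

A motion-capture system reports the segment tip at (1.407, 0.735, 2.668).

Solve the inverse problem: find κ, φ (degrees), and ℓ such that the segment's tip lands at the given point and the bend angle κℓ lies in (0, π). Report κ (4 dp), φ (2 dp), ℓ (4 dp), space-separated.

ρ = √(x²+y²) = √(1.407² + 0.735²) = 1.58741
φ = atan2(y, x) mod 360° = atan2(0.735, 1.407) = 27.5820°
|p|² = ρ² + z² = 1.58741² + 2.668² = 9.63810
κ = 2ρ / |p|² = 2×1.58741 / 9.63810 = 0.32940
θ = 2·atan2(ρ, z) = 2·atan2(1.58741, 2.668) = 1.07344 rad
ℓ = θ/κ = 1.07344/0.32940 = 3.25875

0.3294 27.58 3.2587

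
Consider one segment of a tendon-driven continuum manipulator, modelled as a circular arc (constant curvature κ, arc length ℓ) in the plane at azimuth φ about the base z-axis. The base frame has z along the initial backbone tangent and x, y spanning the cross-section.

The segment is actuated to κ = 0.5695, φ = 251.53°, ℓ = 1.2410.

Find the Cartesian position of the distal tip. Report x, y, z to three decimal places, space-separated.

-0.133 -0.399 1.140

θ = κ·ℓ = 0.5695 × 1.2410 = 0.70675 rad
ρ = (1 − cos θ)/κ = (1 − 0.76048)/0.5695 = 0.42059
z = sin θ / κ = 0.64937/0.5695 = 1.14024
x = ρ cos φ = 0.42059 × cos(251.53°) = -0.13324
y = ρ sin φ = 0.42059 × sin(251.53°) = -0.39892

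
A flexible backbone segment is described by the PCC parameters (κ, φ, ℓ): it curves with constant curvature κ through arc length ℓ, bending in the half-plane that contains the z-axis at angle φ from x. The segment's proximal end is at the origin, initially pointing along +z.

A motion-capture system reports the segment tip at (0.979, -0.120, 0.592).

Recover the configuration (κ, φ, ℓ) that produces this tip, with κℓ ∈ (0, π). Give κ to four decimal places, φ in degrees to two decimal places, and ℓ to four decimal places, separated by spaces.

1.4907 353.01 1.3822

ρ = √(x²+y²) = √(0.979² + -0.120²) = 0.98633
φ = atan2(y, x) mod 360° = atan2(-0.120, 0.979) = 353.0119°
|p|² = ρ² + z² = 0.98633² + 0.592² = 1.32330
κ = 2ρ / |p|² = 2×0.98633 / 1.32330 = 1.49070
θ = 2·atan2(ρ, z) = 2·atan2(0.98633, 0.592) = 2.06045 rad
ℓ = θ/κ = 2.06045/1.49070 = 1.38220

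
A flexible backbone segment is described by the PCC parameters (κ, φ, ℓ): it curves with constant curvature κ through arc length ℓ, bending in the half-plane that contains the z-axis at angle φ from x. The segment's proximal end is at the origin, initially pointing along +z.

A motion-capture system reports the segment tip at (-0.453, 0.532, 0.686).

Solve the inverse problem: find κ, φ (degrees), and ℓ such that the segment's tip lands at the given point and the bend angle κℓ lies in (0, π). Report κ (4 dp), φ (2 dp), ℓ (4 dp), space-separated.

ρ = √(x²+y²) = √(-0.453² + 0.532²) = 0.69874
φ = atan2(y, x) mod 360° = atan2(0.532, -0.453) = 130.4145°
|p|² = ρ² + z² = 0.69874² + 0.686² = 0.95883
κ = 2ρ / |p|² = 2×0.69874 / 0.95883 = 1.45748
θ = 2·atan2(ρ, z) = 2·atan2(0.69874, 0.686) = 1.58919 rad
ℓ = θ/κ = 1.58919/1.45748 = 1.09037

1.4575 130.41 1.0904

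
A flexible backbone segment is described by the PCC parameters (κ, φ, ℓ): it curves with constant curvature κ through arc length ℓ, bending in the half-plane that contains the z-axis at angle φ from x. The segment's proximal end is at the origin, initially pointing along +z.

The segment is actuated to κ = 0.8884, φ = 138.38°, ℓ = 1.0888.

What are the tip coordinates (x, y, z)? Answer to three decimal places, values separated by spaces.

-0.364 0.323 0.927

θ = κ·ℓ = 0.8884 × 1.0888 = 0.96729 rad
ρ = (1 − cos θ)/κ = (1 − 0.56753)/0.8884 = 0.48679
z = sin θ / κ = 0.82335/0.8884 = 0.92678
x = ρ cos φ = 0.48679 × cos(138.38°) = -0.36391
y = ρ sin φ = 0.48679 × sin(138.38°) = 0.32332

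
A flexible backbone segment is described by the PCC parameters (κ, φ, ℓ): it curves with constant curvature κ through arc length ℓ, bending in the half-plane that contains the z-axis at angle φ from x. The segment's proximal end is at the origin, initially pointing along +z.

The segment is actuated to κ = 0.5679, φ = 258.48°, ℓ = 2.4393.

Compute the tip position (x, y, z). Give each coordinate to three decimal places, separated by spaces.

-0.287 -1.407 1.731

θ = κ·ℓ = 0.5679 × 2.4393 = 1.38528 rad
ρ = (1 − cos θ)/κ = (1 − 0.18446)/0.5679 = 1.43607
z = sin θ / κ = 0.98284/0.5679 = 1.73066
x = ρ cos φ = 1.43607 × cos(258.48°) = -0.28680
y = ρ sin φ = 1.43607 × sin(258.48°) = -1.40714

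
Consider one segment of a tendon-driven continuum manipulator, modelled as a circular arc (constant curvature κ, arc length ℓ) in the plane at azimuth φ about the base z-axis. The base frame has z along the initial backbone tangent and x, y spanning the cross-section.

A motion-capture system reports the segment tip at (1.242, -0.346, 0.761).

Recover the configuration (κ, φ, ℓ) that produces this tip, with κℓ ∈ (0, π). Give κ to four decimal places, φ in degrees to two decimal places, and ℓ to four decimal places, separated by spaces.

ρ = √(x²+y²) = √(1.242² + -0.346²) = 1.28929
φ = atan2(y, x) mod 360° = atan2(-0.346, 1.242) = 344.4331°
|p|² = ρ² + z² = 1.28929² + 0.761² = 2.24140
κ = 2ρ / |p|² = 2×1.28929 / 2.24140 = 1.15044
θ = 2·atan2(ρ, z) = 2·atan2(1.28929, 0.761) = 2.07516 rad
ℓ = θ/κ = 2.07516/1.15044 = 1.80380

1.1504 344.43 1.8038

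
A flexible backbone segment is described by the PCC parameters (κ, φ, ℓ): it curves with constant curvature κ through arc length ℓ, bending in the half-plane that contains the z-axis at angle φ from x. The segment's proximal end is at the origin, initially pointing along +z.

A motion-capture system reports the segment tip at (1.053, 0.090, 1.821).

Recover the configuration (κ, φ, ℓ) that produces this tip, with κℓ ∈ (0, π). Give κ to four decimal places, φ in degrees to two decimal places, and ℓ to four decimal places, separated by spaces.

0.4768 4.89 2.2057

ρ = √(x²+y²) = √(1.053² + 0.090²) = 1.05684
φ = atan2(y, x) mod 360° = atan2(0.090, 1.053) = 4.8852°
|p|² = ρ² + z² = 1.05684² + 1.821² = 4.43295
κ = 2ρ / |p|² = 2×1.05684 / 4.43295 = 0.47681
θ = 2·atan2(ρ, z) = 2·atan2(1.05684, 1.821) = 1.05171 rad
ℓ = θ/κ = 1.05171/0.47681 = 2.20572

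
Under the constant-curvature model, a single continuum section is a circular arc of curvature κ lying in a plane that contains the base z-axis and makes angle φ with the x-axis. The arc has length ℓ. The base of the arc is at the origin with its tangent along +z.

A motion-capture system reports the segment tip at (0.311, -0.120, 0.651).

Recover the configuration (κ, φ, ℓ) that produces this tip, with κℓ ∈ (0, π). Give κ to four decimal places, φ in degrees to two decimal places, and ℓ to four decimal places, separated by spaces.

ρ = √(x²+y²) = √(0.311² + -0.120²) = 0.33335
φ = atan2(y, x) mod 360° = atan2(-0.120, 0.311) = 338.9008°
|p|² = ρ² + z² = 0.33335² + 0.651² = 0.53492
κ = 2ρ / |p|² = 2×0.33335 / 0.53492 = 1.24634
θ = 2·atan2(ρ, z) = 2·atan2(0.33335, 0.651) = 0.94649 rad
ℓ = θ/κ = 0.94649/1.24634 = 0.75941

1.2463 338.90 0.7594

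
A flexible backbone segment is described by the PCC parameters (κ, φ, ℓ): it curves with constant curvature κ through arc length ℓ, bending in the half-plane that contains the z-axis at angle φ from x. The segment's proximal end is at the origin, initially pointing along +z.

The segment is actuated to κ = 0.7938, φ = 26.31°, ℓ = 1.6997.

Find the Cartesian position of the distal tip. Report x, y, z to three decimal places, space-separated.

θ = κ·ℓ = 0.7938 × 1.6997 = 1.34922 rad
ρ = (1 − cos θ)/κ = (1 − 0.21977)/0.7938 = 0.98291
z = sin θ / κ = 0.97555/0.7938 = 1.22897
x = ρ cos φ = 0.98291 × cos(26.31°) = 0.88109
y = ρ sin φ = 0.98291 × sin(26.31°) = 0.43565

0.881 0.436 1.229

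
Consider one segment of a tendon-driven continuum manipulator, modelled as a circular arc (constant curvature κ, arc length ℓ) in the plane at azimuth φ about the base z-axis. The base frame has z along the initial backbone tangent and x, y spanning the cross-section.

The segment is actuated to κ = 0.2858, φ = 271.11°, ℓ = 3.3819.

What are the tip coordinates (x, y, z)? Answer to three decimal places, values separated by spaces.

0.029 -1.511 2.879

θ = κ·ℓ = 0.2858 × 3.3819 = 0.96655 rad
ρ = (1 − cos θ)/κ = (1 − 0.56814)/0.2858 = 1.51104
z = sin θ / κ = 0.82293/0.2858 = 2.87939
x = ρ cos φ = 1.51104 × cos(271.11°) = 0.02927
y = ρ sin φ = 1.51104 × sin(271.11°) = -1.51076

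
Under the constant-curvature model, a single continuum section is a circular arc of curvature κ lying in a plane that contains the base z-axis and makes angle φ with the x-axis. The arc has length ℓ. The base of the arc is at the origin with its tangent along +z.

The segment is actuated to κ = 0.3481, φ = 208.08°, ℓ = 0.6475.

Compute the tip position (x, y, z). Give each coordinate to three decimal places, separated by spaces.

θ = κ·ℓ = 0.3481 × 0.6475 = 0.22539 rad
ρ = (1 − cos θ)/κ = (1 − 0.97471)/0.3481 = 0.07266
z = sin θ / κ = 0.22349/0.3481 = 0.64203
x = ρ cos φ = 0.07266 × cos(208.08°) = -0.06411
y = ρ sin φ = 0.07266 × sin(208.08°) = -0.03420

-0.064 -0.034 0.642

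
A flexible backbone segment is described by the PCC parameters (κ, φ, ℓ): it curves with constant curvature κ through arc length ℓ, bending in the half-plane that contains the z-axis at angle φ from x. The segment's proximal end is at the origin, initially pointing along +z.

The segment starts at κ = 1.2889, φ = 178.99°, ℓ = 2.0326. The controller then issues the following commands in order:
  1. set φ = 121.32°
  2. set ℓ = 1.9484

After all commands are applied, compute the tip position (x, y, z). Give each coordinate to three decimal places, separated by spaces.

initial: κ=1.2889, φ=178.99°, ℓ=2.0326
cmd 1: set φ=121.32° → (κ,φ,ℓ)=(1.2889,121.32°,2.0326) → tip=(-0.7529,1.2374,0.3867)
cmd 2: set ℓ=1.9484 → (κ,φ,ℓ)=(1.2889,121.32°,1.9484) → tip=(-0.7291,1.1982,0.4573)

-0.729 1.198 0.457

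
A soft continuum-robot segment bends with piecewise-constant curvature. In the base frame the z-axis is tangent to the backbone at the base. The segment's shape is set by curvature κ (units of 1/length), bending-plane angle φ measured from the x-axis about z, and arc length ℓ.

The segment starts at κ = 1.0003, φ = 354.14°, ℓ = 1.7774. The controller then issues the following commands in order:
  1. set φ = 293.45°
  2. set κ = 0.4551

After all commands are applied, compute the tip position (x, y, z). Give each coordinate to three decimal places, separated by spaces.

0.271 -0.624 1.590

initial: κ=1.0003, φ=354.14°, ℓ=1.7774
cmd 1: set φ=293.45° → (κ,φ,ℓ)=(1.0003,293.45°,1.7774) → tip=(0.4796,-1.1057,0.9783)
cmd 2: set κ=0.4551 → (κ,φ,ℓ)=(0.4551,293.45°,1.7774) → tip=(0.2708,-0.6243,1.5898)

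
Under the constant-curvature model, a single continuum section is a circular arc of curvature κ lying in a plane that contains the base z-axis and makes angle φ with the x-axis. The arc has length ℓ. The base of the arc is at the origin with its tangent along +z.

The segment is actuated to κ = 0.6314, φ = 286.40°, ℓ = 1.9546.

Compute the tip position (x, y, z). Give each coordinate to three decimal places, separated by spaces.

0.299 -1.017 1.495

θ = κ·ℓ = 0.6314 × 1.9546 = 1.23413 rad
ρ = (1 − cos θ)/κ = (1 − 0.33034)/0.6314 = 1.06060
z = sin θ / κ = 0.94386/0.6314 = 1.49487
x = ρ cos φ = 1.06060 × cos(286.40°) = 0.29945
y = ρ sin φ = 1.06060 × sin(286.40°) = -1.01745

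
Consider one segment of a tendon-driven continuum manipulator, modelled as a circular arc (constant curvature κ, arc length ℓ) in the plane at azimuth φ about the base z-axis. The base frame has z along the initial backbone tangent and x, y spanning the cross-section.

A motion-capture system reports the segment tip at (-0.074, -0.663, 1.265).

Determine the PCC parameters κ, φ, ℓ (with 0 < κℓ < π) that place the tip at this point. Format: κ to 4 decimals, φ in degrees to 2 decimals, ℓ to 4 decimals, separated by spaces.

0.6524 263.63 1.4878

ρ = √(x²+y²) = √(-0.074² + -0.663²) = 0.66712
φ = atan2(y, x) mod 360° = atan2(-0.663, -0.074) = 263.6314°
|p|² = ρ² + z² = 0.66712² + 1.265² = 2.04527
κ = 2ρ / |p|² = 2×0.66712 / 2.04527 = 0.65235
θ = 2·atan2(ρ, z) = 2·atan2(0.66712, 1.265) = 0.97060 rad
ℓ = θ/κ = 0.97060/0.65235 = 1.48785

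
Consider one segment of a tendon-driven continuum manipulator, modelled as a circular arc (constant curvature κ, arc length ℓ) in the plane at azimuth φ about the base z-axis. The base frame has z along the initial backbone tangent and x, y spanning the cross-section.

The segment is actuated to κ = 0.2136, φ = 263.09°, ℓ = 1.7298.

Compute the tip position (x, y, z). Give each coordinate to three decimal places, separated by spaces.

-0.038 -0.314 1.691

θ = κ·ℓ = 0.2136 × 1.7298 = 0.36949 rad
ρ = (1 − cos θ)/κ = (1 − 0.93251)/0.2136 = 0.31595
z = sin θ / κ = 0.36114/0.2136 = 1.69071
x = ρ cos φ = 0.31595 × cos(263.09°) = -0.03801
y = ρ sin φ = 0.31595 × sin(263.09°) = -0.31365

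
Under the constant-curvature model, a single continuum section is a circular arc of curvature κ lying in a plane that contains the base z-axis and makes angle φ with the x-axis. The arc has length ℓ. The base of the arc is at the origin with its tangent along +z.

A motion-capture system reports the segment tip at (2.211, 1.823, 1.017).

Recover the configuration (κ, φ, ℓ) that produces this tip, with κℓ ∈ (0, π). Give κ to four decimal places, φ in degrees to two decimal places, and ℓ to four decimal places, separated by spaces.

ρ = √(x²+y²) = √(2.211² + 1.823²) = 2.86563
φ = atan2(y, x) mod 360° = atan2(1.823, 2.211) = 39.5061°
|p|² = ρ² + z² = 2.86563² + 1.017² = 9.24614
κ = 2ρ / |p|² = 2×2.86563 / 9.24614 = 0.61985
θ = 2·atan2(ρ, z) = 2·atan2(2.86563, 1.017) = 2.45953 rad
ℓ = θ/κ = 2.45953/0.61985 = 3.96792

0.6199 39.51 3.9679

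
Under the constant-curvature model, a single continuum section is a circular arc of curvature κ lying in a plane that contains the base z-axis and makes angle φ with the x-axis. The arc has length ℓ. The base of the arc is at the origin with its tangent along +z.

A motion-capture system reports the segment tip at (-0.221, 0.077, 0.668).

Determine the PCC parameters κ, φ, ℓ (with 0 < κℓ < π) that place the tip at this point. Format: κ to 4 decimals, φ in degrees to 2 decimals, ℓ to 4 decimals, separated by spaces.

0.9343 160.79 0.7214

ρ = √(x²+y²) = √(-0.221² + 0.077²) = 0.23403
φ = atan2(y, x) mod 360° = atan2(0.077, -0.221) = 160.7908°
|p|² = ρ² + z² = 0.23403² + 0.668² = 0.50099
κ = 2ρ / |p|² = 2×0.23403 / 0.50099 = 0.93426
θ = 2·atan2(ρ, z) = 2·atan2(0.23403, 0.668) = 0.67396 rad
ℓ = θ/κ = 0.67396/0.93426 = 0.72138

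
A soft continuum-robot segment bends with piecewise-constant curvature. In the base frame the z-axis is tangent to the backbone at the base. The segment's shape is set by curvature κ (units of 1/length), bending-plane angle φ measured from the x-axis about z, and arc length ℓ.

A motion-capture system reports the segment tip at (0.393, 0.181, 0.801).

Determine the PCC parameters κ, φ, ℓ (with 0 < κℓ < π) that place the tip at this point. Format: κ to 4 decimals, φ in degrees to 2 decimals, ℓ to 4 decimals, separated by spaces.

ρ = √(x²+y²) = √(0.393² + 0.181²) = 0.43268
φ = atan2(y, x) mod 360° = atan2(0.181, 0.393) = 24.7289°
|p|² = ρ² + z² = 0.43268² + 0.801² = 0.82881
κ = 2ρ / |p|² = 2×0.43268 / 0.82881 = 1.04409
θ = 2·atan2(ρ, z) = 2·atan2(0.43268, 0.801) = 0.99053 rad
ℓ = θ/κ = 0.99053/1.04409 = 0.94870

1.0441 24.73 0.9487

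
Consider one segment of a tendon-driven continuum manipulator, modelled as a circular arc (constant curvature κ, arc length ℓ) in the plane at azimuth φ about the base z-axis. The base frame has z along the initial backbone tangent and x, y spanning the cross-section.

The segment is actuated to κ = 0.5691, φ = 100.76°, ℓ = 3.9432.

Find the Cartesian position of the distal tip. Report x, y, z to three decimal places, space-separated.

-0.533 2.803 1.374

θ = κ·ℓ = 0.5691 × 3.9432 = 2.24408 rad
ρ = (1 − cos θ)/κ = (1 − -0.62355)/0.5691 = 2.85284
z = sin θ / κ = 0.78178/0.5691 = 1.37372
x = ρ cos φ = 2.85284 × cos(100.76°) = -0.53261
y = ρ sin φ = 2.85284 × sin(100.76°) = 2.80268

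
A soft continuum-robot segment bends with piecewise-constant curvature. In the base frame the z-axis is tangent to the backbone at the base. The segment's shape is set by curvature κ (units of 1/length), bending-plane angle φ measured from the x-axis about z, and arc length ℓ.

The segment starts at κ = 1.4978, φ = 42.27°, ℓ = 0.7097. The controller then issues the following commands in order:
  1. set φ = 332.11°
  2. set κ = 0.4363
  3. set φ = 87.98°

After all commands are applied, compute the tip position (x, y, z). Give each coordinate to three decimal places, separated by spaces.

0.004 0.109 0.698

initial: κ=1.4978, φ=42.27°, ℓ=0.7097
cmd 1: set φ=332.11° → (κ,φ,ℓ)=(1.4978,332.11°,0.7097) → tip=(0.3032,-0.1604,0.5834)
cmd 2: set κ=0.4363 → (κ,φ,ℓ)=(0.4363,332.11°,0.7097) → tip=(0.0963,-0.0510,0.6984)
cmd 3: set φ=87.98° → (κ,φ,ℓ)=(0.4363,87.98°,0.7097) → tip=(0.0038,0.1089,0.6984)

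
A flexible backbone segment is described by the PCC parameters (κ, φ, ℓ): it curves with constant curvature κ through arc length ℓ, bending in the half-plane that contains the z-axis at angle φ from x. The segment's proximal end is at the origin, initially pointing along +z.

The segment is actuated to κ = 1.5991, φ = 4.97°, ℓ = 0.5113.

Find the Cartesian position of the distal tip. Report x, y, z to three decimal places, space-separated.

0.197 0.017 0.456

θ = κ·ℓ = 1.5991 × 0.5113 = 0.81762 rad
ρ = (1 − cos θ)/κ = (1 − 0.68396)/1.5991 = 0.19764
z = sin θ / κ = 0.72952/1.5991 = 0.45621
x = ρ cos φ = 0.19764 × cos(4.97°) = 0.19689
y = ρ sin φ = 0.19764 × sin(4.97°) = 0.01712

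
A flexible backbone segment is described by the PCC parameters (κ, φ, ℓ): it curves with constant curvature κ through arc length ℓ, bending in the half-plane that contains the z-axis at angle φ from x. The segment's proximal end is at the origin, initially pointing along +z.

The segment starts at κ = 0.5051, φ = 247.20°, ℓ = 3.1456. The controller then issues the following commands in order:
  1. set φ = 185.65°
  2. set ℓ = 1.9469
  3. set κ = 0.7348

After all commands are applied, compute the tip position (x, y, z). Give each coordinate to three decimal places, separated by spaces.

initial: κ=0.5051, φ=247.20°, ℓ=3.1456
cmd 1: set φ=185.65° → (κ,φ,ℓ)=(0.5051,185.65°,3.1456) → tip=(-2.0057,-0.1984,1.9795)
cmd 2: set ℓ=1.9469 → (κ,φ,ℓ)=(0.5051,185.65°,1.9469) → tip=(-0.8783,-0.0869,1.6479)
cmd 3: set κ=0.7348 → (κ,φ,ℓ)=(0.7348,185.65°,1.9469) → tip=(-1.1650,-0.1153,1.3476)

-1.165 -0.115 1.348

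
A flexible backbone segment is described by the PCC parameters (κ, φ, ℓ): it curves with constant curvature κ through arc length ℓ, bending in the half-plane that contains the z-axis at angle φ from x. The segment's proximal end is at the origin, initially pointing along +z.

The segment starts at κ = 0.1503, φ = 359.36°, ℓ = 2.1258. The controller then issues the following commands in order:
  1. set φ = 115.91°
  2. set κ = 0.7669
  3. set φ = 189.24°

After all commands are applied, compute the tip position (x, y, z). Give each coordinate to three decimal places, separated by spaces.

-1.364 -0.222 1.302

initial: κ=0.1503, φ=359.36°, ℓ=2.1258
cmd 1: set φ=115.91° → (κ,φ,ℓ)=(0.1503,115.91°,2.1258) → tip=(-0.1471,0.3029,2.0898)
cmd 2: set κ=0.7669 → (κ,φ,ℓ)=(0.7669,115.91°,2.1258) → tip=(-0.6036,1.2426,1.3016)
cmd 3: set φ=189.24° → (κ,φ,ℓ)=(0.7669,189.24°,2.1258) → tip=(-1.3635,-0.2218,1.3016)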